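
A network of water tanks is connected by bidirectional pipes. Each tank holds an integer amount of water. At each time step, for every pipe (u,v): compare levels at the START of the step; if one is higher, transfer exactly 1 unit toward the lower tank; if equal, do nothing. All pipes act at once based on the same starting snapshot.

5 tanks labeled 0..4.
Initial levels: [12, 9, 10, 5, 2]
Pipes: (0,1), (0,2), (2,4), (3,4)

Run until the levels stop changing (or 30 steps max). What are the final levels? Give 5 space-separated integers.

Answer: 9 8 7 6 8

Derivation:
Step 1: flows [0->1,0->2,2->4,3->4] -> levels [10 10 10 4 4]
Step 2: flows [0=1,0=2,2->4,3=4] -> levels [10 10 9 4 5]
Step 3: flows [0=1,0->2,2->4,4->3] -> levels [9 10 9 5 5]
Step 4: flows [1->0,0=2,2->4,3=4] -> levels [10 9 8 5 6]
Step 5: flows [0->1,0->2,2->4,4->3] -> levels [8 10 8 6 6]
Step 6: flows [1->0,0=2,2->4,3=4] -> levels [9 9 7 6 7]
Step 7: flows [0=1,0->2,2=4,4->3] -> levels [8 9 8 7 6]
Step 8: flows [1->0,0=2,2->4,3->4] -> levels [9 8 7 6 8]
Step 9: flows [0->1,0->2,4->2,4->3] -> levels [7 9 9 7 6]
Step 10: flows [1->0,2->0,2->4,3->4] -> levels [9 8 7 6 8]
  -> period-2 cycle: step 10 state = step 8 state; never stabilizes
  -> state at step 30: (30-8) mod 2 = 0, same as step 8 -> [9 8 7 6 8]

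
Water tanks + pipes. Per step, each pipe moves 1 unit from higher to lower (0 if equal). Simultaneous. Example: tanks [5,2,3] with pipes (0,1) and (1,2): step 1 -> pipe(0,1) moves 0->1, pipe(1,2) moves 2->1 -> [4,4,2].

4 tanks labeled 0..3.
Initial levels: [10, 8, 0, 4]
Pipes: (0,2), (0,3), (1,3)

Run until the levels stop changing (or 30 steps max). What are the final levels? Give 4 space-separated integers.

Answer: 4 5 6 7

Derivation:
Step 1: flows [0->2,0->3,1->3] -> levels [8 7 1 6]
Step 2: flows [0->2,0->3,1->3] -> levels [6 6 2 8]
Step 3: flows [0->2,3->0,3->1] -> levels [6 7 3 6]
Step 4: flows [0->2,0=3,1->3] -> levels [5 6 4 7]
Step 5: flows [0->2,3->0,3->1] -> levels [5 7 5 5]
Step 6: flows [0=2,0=3,1->3] -> levels [5 6 5 6]
Step 7: flows [0=2,3->0,1=3] -> levels [6 6 5 5]
Step 8: flows [0->2,0->3,1->3] -> levels [4 5 6 7]
Step 9: flows [2->0,3->0,3->1] -> levels [6 6 5 5]
  -> period-2 cycle: step 9 state = step 7 state; never stabilizes
  -> state at step 30: (30-7) mod 2 = 1, same as step 8 -> [4 5 6 7]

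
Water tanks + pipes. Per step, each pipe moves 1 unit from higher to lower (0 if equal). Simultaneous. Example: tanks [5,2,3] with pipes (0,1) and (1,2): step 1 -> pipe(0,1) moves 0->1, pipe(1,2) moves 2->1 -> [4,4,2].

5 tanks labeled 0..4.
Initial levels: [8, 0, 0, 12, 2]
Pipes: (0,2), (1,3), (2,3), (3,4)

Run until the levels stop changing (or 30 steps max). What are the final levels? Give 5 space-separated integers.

Answer: 6 3 4 5 4

Derivation:
Step 1: flows [0->2,3->1,3->2,3->4] -> levels [7 1 2 9 3]
Step 2: flows [0->2,3->1,3->2,3->4] -> levels [6 2 4 6 4]
Step 3: flows [0->2,3->1,3->2,3->4] -> levels [5 3 6 3 5]
Step 4: flows [2->0,1=3,2->3,4->3] -> levels [6 3 4 5 4]
Step 5: flows [0->2,3->1,3->2,3->4] -> levels [5 4 6 2 5]
Step 6: flows [2->0,1->3,2->3,4->3] -> levels [6 3 4 5 4]
  -> period-2 cycle: step 6 state = step 4 state; never stabilizes
  -> state at step 30: (30-4) mod 2 = 0, same as step 4 -> [6 3 4 5 4]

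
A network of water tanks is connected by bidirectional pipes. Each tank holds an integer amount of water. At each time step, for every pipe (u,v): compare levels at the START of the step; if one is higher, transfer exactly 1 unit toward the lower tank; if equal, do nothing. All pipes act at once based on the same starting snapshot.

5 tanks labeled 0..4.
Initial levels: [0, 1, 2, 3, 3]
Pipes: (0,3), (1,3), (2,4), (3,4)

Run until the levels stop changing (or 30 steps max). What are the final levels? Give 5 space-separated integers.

Answer: 1 1 3 3 1

Derivation:
Step 1: flows [3->0,3->1,4->2,3=4] -> levels [1 2 3 1 2]
Step 2: flows [0=3,1->3,2->4,4->3] -> levels [1 1 2 3 2]
Step 3: flows [3->0,3->1,2=4,3->4] -> levels [2 2 2 0 3]
Step 4: flows [0->3,1->3,4->2,4->3] -> levels [1 1 3 3 1]
Step 5: flows [3->0,3->1,2->4,3->4] -> levels [2 2 2 0 3]
  -> period-2 cycle: step 5 state = step 3 state; never stabilizes
  -> state at step 30: (30-3) mod 2 = 1, same as step 4 -> [1 1 3 3 1]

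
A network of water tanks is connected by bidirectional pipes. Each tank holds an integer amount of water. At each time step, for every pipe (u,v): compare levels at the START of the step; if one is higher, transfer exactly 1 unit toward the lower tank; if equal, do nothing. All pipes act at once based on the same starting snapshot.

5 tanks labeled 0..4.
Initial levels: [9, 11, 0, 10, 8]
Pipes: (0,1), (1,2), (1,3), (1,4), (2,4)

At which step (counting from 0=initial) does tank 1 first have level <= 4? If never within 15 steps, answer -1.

Answer: -1

Derivation:
Step 1: flows [1->0,1->2,1->3,1->4,4->2] -> levels [10 7 2 11 8]
Step 2: flows [0->1,1->2,3->1,4->1,4->2] -> levels [9 9 4 10 6]
Step 3: flows [0=1,1->2,3->1,1->4,4->2] -> levels [9 8 6 9 6]
Step 4: flows [0->1,1->2,3->1,1->4,2=4] -> levels [8 8 7 8 7]
Step 5: flows [0=1,1->2,1=3,1->4,2=4] -> levels [8 6 8 8 8]
Step 6: flows [0->1,2->1,3->1,4->1,2=4] -> levels [7 10 7 7 7]
Step 7: flows [1->0,1->2,1->3,1->4,2=4] -> levels [8 6 8 8 8]
  -> period-2 cycle (repeats step 5); tank 1 never drops to <=4
Tank 1 never reaches <=4 within 15 steps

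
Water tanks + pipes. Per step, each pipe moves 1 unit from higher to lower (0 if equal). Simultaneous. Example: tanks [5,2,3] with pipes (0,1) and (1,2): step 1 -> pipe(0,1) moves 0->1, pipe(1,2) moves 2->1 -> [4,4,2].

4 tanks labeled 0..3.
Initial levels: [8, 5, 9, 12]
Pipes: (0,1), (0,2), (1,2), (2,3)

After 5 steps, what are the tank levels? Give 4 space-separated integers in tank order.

Answer: 9 7 10 8

Derivation:
Step 1: flows [0->1,2->0,2->1,3->2] -> levels [8 7 8 11]
Step 2: flows [0->1,0=2,2->1,3->2] -> levels [7 9 8 10]
Step 3: flows [1->0,2->0,1->2,3->2] -> levels [9 7 9 9]
Step 4: flows [0->1,0=2,2->1,2=3] -> levels [8 9 8 9]
Step 5: flows [1->0,0=2,1->2,3->2] -> levels [9 7 10 8]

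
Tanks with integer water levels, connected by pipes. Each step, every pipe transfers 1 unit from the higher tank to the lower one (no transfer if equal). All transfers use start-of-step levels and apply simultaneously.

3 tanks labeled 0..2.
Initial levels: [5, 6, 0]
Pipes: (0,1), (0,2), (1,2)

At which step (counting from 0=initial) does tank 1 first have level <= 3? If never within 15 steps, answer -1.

Answer: 3

Derivation:
Step 1: flows [1->0,0->2,1->2] -> levels [5 4 2]
Step 2: flows [0->1,0->2,1->2] -> levels [3 4 4]
Step 3: flows [1->0,2->0,1=2] -> levels [5 3 3]
Tank 1 first reaches <=3 at step 3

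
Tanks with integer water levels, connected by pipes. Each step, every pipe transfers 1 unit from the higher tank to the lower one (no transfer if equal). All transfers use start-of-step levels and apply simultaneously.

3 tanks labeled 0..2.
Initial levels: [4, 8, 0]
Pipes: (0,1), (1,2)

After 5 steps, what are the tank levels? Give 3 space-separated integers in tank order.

Answer: 4 4 4

Derivation:
Step 1: flows [1->0,1->2] -> levels [5 6 1]
Step 2: flows [1->0,1->2] -> levels [6 4 2]
Step 3: flows [0->1,1->2] -> levels [5 4 3]
Step 4: flows [0->1,1->2] -> levels [4 4 4]
Step 5: flows [0=1,1=2] -> levels [4 4 4]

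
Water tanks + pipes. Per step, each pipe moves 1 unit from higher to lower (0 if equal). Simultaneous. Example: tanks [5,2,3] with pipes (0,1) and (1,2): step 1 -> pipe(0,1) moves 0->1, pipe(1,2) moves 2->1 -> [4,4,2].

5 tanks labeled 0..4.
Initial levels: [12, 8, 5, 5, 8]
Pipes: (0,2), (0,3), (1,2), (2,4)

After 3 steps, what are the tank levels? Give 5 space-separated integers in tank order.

Answer: 6 7 10 8 7

Derivation:
Step 1: flows [0->2,0->3,1->2,4->2] -> levels [10 7 8 6 7]
Step 2: flows [0->2,0->3,2->1,2->4] -> levels [8 8 7 7 8]
Step 3: flows [0->2,0->3,1->2,4->2] -> levels [6 7 10 8 7]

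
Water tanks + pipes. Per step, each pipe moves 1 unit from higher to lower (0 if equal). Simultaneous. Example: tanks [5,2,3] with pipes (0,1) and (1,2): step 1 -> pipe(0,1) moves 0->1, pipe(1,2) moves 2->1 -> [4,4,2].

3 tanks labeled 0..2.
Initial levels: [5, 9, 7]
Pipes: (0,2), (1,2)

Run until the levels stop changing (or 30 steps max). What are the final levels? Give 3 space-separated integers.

Answer: 7 7 7

Derivation:
Step 1: flows [2->0,1->2] -> levels [6 8 7]
Step 2: flows [2->0,1->2] -> levels [7 7 7]
Step 3: flows [0=2,1=2] -> levels [7 7 7]
  -> stable (no change)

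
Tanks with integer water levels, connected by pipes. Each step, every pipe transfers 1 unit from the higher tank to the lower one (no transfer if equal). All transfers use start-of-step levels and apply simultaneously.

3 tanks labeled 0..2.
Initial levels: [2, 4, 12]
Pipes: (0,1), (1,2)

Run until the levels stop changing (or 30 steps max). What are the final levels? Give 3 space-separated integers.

Step 1: flows [1->0,2->1] -> levels [3 4 11]
Step 2: flows [1->0,2->1] -> levels [4 4 10]
Step 3: flows [0=1,2->1] -> levels [4 5 9]
Step 4: flows [1->0,2->1] -> levels [5 5 8]
Step 5: flows [0=1,2->1] -> levels [5 6 7]
Step 6: flows [1->0,2->1] -> levels [6 6 6]
Step 7: flows [0=1,1=2] -> levels [6 6 6]
  -> stable (no change)

Answer: 6 6 6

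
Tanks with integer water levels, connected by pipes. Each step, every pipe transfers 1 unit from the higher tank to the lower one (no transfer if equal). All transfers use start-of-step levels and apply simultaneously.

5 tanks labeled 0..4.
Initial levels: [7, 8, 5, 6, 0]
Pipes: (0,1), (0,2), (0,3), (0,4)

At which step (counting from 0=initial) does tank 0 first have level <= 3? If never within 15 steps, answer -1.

Answer: 3

Derivation:
Step 1: flows [1->0,0->2,0->3,0->4] -> levels [5 7 6 7 1]
Step 2: flows [1->0,2->0,3->0,0->4] -> levels [7 6 5 6 2]
Step 3: flows [0->1,0->2,0->3,0->4] -> levels [3 7 6 7 3]
Tank 0 first reaches <=3 at step 3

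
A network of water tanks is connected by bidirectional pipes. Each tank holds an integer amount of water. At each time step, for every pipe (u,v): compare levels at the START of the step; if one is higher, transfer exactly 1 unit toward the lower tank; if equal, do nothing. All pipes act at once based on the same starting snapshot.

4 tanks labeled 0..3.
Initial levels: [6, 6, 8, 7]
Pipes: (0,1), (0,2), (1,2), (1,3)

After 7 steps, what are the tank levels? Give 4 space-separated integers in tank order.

Answer: 7 8 6 6

Derivation:
Step 1: flows [0=1,2->0,2->1,3->1] -> levels [7 8 6 6]
Step 2: flows [1->0,0->2,1->2,1->3] -> levels [7 5 8 7]
Step 3: flows [0->1,2->0,2->1,3->1] -> levels [7 8 6 6]
  -> period-2 cycle: step 3 state = step 1 state
  -> state at step 7: (7-1) mod 2 = 0, same as step 1 -> [7 8 6 6]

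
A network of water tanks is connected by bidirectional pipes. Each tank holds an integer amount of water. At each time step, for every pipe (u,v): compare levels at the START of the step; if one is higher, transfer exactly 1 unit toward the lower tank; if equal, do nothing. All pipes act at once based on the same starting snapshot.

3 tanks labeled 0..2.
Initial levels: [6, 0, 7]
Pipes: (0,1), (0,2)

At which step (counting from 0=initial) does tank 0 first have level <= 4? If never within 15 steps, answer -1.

Step 1: flows [0->1,2->0] -> levels [6 1 6]
Step 2: flows [0->1,0=2] -> levels [5 2 6]
Step 3: flows [0->1,2->0] -> levels [5 3 5]
Step 4: flows [0->1,0=2] -> levels [4 4 5]
Tank 0 first reaches <=4 at step 4

Answer: 4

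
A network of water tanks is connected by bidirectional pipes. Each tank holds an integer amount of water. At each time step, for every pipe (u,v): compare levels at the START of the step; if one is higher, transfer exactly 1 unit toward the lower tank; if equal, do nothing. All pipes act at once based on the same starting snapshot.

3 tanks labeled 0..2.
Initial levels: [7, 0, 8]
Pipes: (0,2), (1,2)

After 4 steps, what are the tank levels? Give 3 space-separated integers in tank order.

Answer: 6 4 5

Derivation:
Step 1: flows [2->0,2->1] -> levels [8 1 6]
Step 2: flows [0->2,2->1] -> levels [7 2 6]
Step 3: flows [0->2,2->1] -> levels [6 3 6]
Step 4: flows [0=2,2->1] -> levels [6 4 5]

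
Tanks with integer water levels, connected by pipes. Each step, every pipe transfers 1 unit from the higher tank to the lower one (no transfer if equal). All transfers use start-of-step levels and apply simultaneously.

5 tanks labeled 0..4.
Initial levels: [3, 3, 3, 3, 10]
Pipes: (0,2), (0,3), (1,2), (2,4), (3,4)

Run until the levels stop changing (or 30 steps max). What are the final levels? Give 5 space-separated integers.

Step 1: flows [0=2,0=3,1=2,4->2,4->3] -> levels [3 3 4 4 8]
Step 2: flows [2->0,3->0,2->1,4->2,4->3] -> levels [5 4 3 4 6]
Step 3: flows [0->2,0->3,1->2,4->2,4->3] -> levels [3 3 6 6 4]
Step 4: flows [2->0,3->0,2->1,2->4,3->4] -> levels [5 4 3 4 6]
  -> period-2 cycle: step 4 state = step 2 state; never stabilizes
  -> state at step 30: (30-2) mod 2 = 0, same as step 2 -> [5 4 3 4 6]

Answer: 5 4 3 4 6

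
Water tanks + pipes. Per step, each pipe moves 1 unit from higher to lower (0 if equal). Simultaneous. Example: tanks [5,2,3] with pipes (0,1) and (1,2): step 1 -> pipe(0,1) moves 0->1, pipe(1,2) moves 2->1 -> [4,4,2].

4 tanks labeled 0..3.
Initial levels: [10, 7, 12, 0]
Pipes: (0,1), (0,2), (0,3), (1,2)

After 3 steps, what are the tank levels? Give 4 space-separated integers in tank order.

Step 1: flows [0->1,2->0,0->3,2->1] -> levels [9 9 10 1]
Step 2: flows [0=1,2->0,0->3,2->1] -> levels [9 10 8 2]
Step 3: flows [1->0,0->2,0->3,1->2] -> levels [8 8 10 3]

Answer: 8 8 10 3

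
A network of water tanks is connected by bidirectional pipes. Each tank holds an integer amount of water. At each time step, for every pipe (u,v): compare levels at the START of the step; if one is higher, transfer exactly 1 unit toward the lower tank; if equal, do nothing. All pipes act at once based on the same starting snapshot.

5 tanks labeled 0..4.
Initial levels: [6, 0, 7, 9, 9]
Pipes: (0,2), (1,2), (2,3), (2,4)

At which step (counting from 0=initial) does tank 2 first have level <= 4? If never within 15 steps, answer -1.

Answer: 3

Derivation:
Step 1: flows [2->0,2->1,3->2,4->2] -> levels [7 1 7 8 8]
Step 2: flows [0=2,2->1,3->2,4->2] -> levels [7 2 8 7 7]
Step 3: flows [2->0,2->1,2->3,2->4] -> levels [8 3 4 8 8]
Tank 2 first reaches <=4 at step 3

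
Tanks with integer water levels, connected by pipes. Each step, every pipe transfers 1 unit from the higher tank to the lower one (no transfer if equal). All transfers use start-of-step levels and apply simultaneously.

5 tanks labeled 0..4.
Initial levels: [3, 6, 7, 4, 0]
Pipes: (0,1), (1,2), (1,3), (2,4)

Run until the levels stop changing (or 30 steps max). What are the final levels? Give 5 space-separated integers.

Step 1: flows [1->0,2->1,1->3,2->4] -> levels [4 5 5 5 1]
Step 2: flows [1->0,1=2,1=3,2->4] -> levels [5 4 4 5 2]
Step 3: flows [0->1,1=2,3->1,2->4] -> levels [4 6 3 4 3]
Step 4: flows [1->0,1->2,1->3,2=4] -> levels [5 3 4 5 3]
Step 5: flows [0->1,2->1,3->1,2->4] -> levels [4 6 2 4 4]
Step 6: flows [1->0,1->2,1->3,4->2] -> levels [5 3 4 5 3]
  -> period-2 cycle: step 6 state = step 4 state; never stabilizes
  -> state at step 30: (30-4) mod 2 = 0, same as step 4 -> [5 3 4 5 3]

Answer: 5 3 4 5 3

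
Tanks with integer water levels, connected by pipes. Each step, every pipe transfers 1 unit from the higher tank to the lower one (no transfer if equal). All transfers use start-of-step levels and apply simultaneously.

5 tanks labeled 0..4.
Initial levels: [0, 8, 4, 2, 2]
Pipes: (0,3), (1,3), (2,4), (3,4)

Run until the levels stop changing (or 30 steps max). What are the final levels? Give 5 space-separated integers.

Step 1: flows [3->0,1->3,2->4,3=4] -> levels [1 7 3 2 3]
Step 2: flows [3->0,1->3,2=4,4->3] -> levels [2 6 3 3 2]
Step 3: flows [3->0,1->3,2->4,3->4] -> levels [3 5 2 2 4]
Step 4: flows [0->3,1->3,4->2,4->3] -> levels [2 4 3 5 2]
Step 5: flows [3->0,3->1,2->4,3->4] -> levels [3 5 2 2 4]
  -> period-2 cycle: step 5 state = step 3 state; never stabilizes
  -> state at step 30: (30-3) mod 2 = 1, same as step 4 -> [2 4 3 5 2]

Answer: 2 4 3 5 2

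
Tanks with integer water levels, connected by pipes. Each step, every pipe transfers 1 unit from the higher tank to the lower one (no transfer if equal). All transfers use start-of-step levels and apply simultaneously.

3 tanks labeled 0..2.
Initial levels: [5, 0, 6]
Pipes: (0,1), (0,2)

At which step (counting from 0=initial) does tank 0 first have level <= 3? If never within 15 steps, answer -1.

Answer: 4

Derivation:
Step 1: flows [0->1,2->0] -> levels [5 1 5]
Step 2: flows [0->1,0=2] -> levels [4 2 5]
Step 3: flows [0->1,2->0] -> levels [4 3 4]
Step 4: flows [0->1,0=2] -> levels [3 4 4]
Tank 0 first reaches <=3 at step 4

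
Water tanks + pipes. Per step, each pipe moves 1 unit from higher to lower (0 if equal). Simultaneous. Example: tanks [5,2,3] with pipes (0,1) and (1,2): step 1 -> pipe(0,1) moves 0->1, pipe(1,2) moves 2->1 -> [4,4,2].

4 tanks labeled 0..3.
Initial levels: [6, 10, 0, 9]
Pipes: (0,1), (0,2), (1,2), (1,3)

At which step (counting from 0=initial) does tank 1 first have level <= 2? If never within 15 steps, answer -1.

Step 1: flows [1->0,0->2,1->2,1->3] -> levels [6 7 2 10]
Step 2: flows [1->0,0->2,1->2,3->1] -> levels [6 6 4 9]
Step 3: flows [0=1,0->2,1->2,3->1] -> levels [5 6 6 8]
Step 4: flows [1->0,2->0,1=2,3->1] -> levels [7 6 5 7]
Step 5: flows [0->1,0->2,1->2,3->1] -> levels [5 7 7 6]
Step 6: flows [1->0,2->0,1=2,1->3] -> levels [7 5 6 7]
Step 7: flows [0->1,0->2,2->1,3->1] -> levels [5 8 6 6]
Step 8: flows [1->0,2->0,1->2,1->3] -> levels [7 5 6 7]
  -> period-2 cycle (repeats step 6); tank 1 never drops to <=2
Tank 1 never reaches <=2 within 15 steps

Answer: -1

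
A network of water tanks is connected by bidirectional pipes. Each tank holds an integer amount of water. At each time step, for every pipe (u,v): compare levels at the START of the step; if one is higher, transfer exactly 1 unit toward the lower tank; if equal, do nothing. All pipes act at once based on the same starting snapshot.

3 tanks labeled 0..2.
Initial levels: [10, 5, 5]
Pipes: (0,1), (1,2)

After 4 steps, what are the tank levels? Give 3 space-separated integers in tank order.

Answer: 7 6 7

Derivation:
Step 1: flows [0->1,1=2] -> levels [9 6 5]
Step 2: flows [0->1,1->2] -> levels [8 6 6]
Step 3: flows [0->1,1=2] -> levels [7 7 6]
Step 4: flows [0=1,1->2] -> levels [7 6 7]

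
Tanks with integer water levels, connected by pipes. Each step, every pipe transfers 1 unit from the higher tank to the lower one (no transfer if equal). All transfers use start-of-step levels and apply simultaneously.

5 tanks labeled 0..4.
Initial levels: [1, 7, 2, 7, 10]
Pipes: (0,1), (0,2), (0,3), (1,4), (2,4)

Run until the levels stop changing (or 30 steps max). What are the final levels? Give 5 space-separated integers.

Answer: 7 4 4 5 7

Derivation:
Step 1: flows [1->0,2->0,3->0,4->1,4->2] -> levels [4 7 2 6 8]
Step 2: flows [1->0,0->2,3->0,4->1,4->2] -> levels [5 7 4 5 6]
Step 3: flows [1->0,0->2,0=3,1->4,4->2] -> levels [5 5 6 5 6]
Step 4: flows [0=1,2->0,0=3,4->1,2=4] -> levels [6 6 5 5 5]
Step 5: flows [0=1,0->2,0->3,1->4,2=4] -> levels [4 5 6 6 6]
Step 6: flows [1->0,2->0,3->0,4->1,2=4] -> levels [7 5 5 5 5]
Step 7: flows [0->1,0->2,0->3,1=4,2=4] -> levels [4 6 6 6 5]
Step 8: flows [1->0,2->0,3->0,1->4,2->4] -> levels [7 4 4 5 7]
Step 9: flows [0->1,0->2,0->3,4->1,4->2] -> levels [4 6 6 6 5]
  -> period-2 cycle: step 9 state = step 7 state; never stabilizes
  -> state at step 30: (30-7) mod 2 = 1, same as step 8 -> [7 4 4 5 7]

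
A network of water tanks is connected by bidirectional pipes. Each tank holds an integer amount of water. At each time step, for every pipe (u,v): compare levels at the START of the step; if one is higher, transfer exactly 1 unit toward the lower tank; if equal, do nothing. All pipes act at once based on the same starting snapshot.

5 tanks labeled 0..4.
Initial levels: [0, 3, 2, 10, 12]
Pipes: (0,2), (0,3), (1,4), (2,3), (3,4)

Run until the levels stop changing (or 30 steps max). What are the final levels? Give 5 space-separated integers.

Step 1: flows [2->0,3->0,4->1,3->2,4->3] -> levels [2 4 2 9 10]
Step 2: flows [0=2,3->0,4->1,3->2,4->3] -> levels [3 5 3 8 8]
Step 3: flows [0=2,3->0,4->1,3->2,3=4] -> levels [4 6 4 6 7]
Step 4: flows [0=2,3->0,4->1,3->2,4->3] -> levels [5 7 5 5 5]
Step 5: flows [0=2,0=3,1->4,2=3,3=4] -> levels [5 6 5 5 6]
Step 6: flows [0=2,0=3,1=4,2=3,4->3] -> levels [5 6 5 6 5]
Step 7: flows [0=2,3->0,1->4,3->2,3->4] -> levels [6 5 6 3 7]
Step 8: flows [0=2,0->3,4->1,2->3,4->3] -> levels [5 6 5 6 5]
  -> period-2 cycle: step 8 state = step 6 state; never stabilizes
  -> state at step 30: (30-6) mod 2 = 0, same as step 6 -> [5 6 5 6 5]

Answer: 5 6 5 6 5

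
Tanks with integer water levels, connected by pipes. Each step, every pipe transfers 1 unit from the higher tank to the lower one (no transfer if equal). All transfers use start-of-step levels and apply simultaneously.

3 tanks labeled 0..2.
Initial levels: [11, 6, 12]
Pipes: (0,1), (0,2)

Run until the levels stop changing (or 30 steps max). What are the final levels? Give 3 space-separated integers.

Step 1: flows [0->1,2->0] -> levels [11 7 11]
Step 2: flows [0->1,0=2] -> levels [10 8 11]
Step 3: flows [0->1,2->0] -> levels [10 9 10]
Step 4: flows [0->1,0=2] -> levels [9 10 10]
Step 5: flows [1->0,2->0] -> levels [11 9 9]
Step 6: flows [0->1,0->2] -> levels [9 10 10]
  -> period-2 cycle: step 6 state = step 4 state; never stabilizes
  -> state at step 30: (30-4) mod 2 = 0, same as step 4 -> [9 10 10]

Answer: 9 10 10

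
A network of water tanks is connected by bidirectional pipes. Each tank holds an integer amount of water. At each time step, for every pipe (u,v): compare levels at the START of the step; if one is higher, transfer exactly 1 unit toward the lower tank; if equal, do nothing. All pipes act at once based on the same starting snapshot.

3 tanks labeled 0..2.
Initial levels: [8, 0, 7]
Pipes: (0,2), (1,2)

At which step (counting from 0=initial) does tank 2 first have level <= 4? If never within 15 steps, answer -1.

Answer: -1

Derivation:
Step 1: flows [0->2,2->1] -> levels [7 1 7]
Step 2: flows [0=2,2->1] -> levels [7 2 6]
Step 3: flows [0->2,2->1] -> levels [6 3 6]
Step 4: flows [0=2,2->1] -> levels [6 4 5]
Step 5: flows [0->2,2->1] -> levels [5 5 5]
Step 6: flows [0=2,1=2] -> levels [5 5 5]
  -> stable; tank 2 stays at 5 > 4
Tank 2 never reaches <=4 within 15 steps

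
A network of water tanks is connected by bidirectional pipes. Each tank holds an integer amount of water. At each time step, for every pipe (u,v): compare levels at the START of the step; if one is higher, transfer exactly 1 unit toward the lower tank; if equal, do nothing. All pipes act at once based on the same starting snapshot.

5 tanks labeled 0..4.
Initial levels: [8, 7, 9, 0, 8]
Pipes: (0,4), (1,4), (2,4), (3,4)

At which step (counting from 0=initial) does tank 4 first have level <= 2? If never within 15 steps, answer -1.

Answer: -1

Derivation:
Step 1: flows [0=4,4->1,2->4,4->3] -> levels [8 8 8 1 7]
Step 2: flows [0->4,1->4,2->4,4->3] -> levels [7 7 7 2 9]
Step 3: flows [4->0,4->1,4->2,4->3] -> levels [8 8 8 3 5]
Step 4: flows [0->4,1->4,2->4,4->3] -> levels [7 7 7 4 7]
Step 5: flows [0=4,1=4,2=4,4->3] -> levels [7 7 7 5 6]
Step 6: flows [0->4,1->4,2->4,4->3] -> levels [6 6 6 6 8]
Step 7: flows [4->0,4->1,4->2,4->3] -> levels [7 7 7 7 4]
Step 8: flows [0->4,1->4,2->4,3->4] -> levels [6 6 6 6 8]
  -> period-2 cycle (repeats step 6); tank 4 never drops to <=2
Tank 4 never reaches <=2 within 15 steps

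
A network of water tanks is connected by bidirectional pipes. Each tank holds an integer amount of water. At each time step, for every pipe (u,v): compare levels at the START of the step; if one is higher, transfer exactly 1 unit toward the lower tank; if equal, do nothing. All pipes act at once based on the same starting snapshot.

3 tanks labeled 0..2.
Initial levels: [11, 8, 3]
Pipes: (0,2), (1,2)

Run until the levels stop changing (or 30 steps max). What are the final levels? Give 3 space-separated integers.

Answer: 7 7 8

Derivation:
Step 1: flows [0->2,1->2] -> levels [10 7 5]
Step 2: flows [0->2,1->2] -> levels [9 6 7]
Step 3: flows [0->2,2->1] -> levels [8 7 7]
Step 4: flows [0->2,1=2] -> levels [7 7 8]
Step 5: flows [2->0,2->1] -> levels [8 8 6]
Step 6: flows [0->2,1->2] -> levels [7 7 8]
  -> period-2 cycle: step 6 state = step 4 state; never stabilizes
  -> state at step 30: (30-4) mod 2 = 0, same as step 4 -> [7 7 8]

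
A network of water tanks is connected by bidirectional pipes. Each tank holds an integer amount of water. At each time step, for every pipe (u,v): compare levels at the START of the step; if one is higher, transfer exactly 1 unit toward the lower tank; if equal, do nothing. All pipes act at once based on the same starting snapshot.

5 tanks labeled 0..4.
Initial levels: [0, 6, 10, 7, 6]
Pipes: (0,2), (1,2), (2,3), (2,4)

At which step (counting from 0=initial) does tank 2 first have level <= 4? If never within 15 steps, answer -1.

Step 1: flows [2->0,2->1,2->3,2->4] -> levels [1 7 6 8 7]
Step 2: flows [2->0,1->2,3->2,4->2] -> levels [2 6 8 7 6]
Step 3: flows [2->0,2->1,2->3,2->4] -> levels [3 7 4 8 7]
Tank 2 first reaches <=4 at step 3

Answer: 3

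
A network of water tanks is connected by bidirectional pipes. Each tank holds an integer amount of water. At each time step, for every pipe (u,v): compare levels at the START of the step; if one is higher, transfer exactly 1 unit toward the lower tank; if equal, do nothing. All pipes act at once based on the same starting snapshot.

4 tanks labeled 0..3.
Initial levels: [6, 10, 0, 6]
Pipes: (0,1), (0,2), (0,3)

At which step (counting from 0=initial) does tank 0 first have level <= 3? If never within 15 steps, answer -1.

Step 1: flows [1->0,0->2,0=3] -> levels [6 9 1 6]
Step 2: flows [1->0,0->2,0=3] -> levels [6 8 2 6]
Step 3: flows [1->0,0->2,0=3] -> levels [6 7 3 6]
Step 4: flows [1->0,0->2,0=3] -> levels [6 6 4 6]
Step 5: flows [0=1,0->2,0=3] -> levels [5 6 5 6]
Step 6: flows [1->0,0=2,3->0] -> levels [7 5 5 5]
Step 7: flows [0->1,0->2,0->3] -> levels [4 6 6 6]
Step 8: flows [1->0,2->0,3->0] -> levels [7 5 5 5]
  -> period-2 cycle (repeats step 6); tank 0 never drops to <=3
Tank 0 never reaches <=3 within 15 steps

Answer: -1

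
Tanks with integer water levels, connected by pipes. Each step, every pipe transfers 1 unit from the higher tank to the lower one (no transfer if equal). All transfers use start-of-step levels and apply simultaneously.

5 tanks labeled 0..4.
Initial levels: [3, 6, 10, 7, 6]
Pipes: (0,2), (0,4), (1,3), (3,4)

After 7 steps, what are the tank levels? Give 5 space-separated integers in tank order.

Step 1: flows [2->0,4->0,3->1,3->4] -> levels [5 7 9 5 6]
Step 2: flows [2->0,4->0,1->3,4->3] -> levels [7 6 8 7 4]
Step 3: flows [2->0,0->4,3->1,3->4] -> levels [7 7 7 5 6]
Step 4: flows [0=2,0->4,1->3,4->3] -> levels [6 6 7 7 6]
Step 5: flows [2->0,0=4,3->1,3->4] -> levels [7 7 6 5 7]
Step 6: flows [0->2,0=4,1->3,4->3] -> levels [6 6 7 7 6]
  -> period-2 cycle: step 6 state = step 4 state
  -> state at step 7: (7-4) mod 2 = 1, same as step 5 -> [7 7 6 5 7]

Answer: 7 7 6 5 7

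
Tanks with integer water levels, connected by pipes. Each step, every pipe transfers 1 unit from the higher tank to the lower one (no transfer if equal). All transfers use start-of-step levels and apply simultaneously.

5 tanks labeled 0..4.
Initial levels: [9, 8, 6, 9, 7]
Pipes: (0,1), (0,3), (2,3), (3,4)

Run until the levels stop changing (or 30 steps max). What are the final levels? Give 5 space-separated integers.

Answer: 7 9 7 9 7

Derivation:
Step 1: flows [0->1,0=3,3->2,3->4] -> levels [8 9 7 7 8]
Step 2: flows [1->0,0->3,2=3,4->3] -> levels [8 8 7 9 7]
Step 3: flows [0=1,3->0,3->2,3->4] -> levels [9 8 8 6 8]
Step 4: flows [0->1,0->3,2->3,4->3] -> levels [7 9 7 9 7]
Step 5: flows [1->0,3->0,3->2,3->4] -> levels [9 8 8 6 8]
  -> period-2 cycle: step 5 state = step 3 state; never stabilizes
  -> state at step 30: (30-3) mod 2 = 1, same as step 4 -> [7 9 7 9 7]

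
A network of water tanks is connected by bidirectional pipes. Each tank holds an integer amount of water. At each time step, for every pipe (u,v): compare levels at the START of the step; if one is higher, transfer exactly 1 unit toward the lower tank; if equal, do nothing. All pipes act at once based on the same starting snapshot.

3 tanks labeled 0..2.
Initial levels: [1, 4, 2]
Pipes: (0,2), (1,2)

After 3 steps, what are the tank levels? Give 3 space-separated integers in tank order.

Answer: 3 3 1

Derivation:
Step 1: flows [2->0,1->2] -> levels [2 3 2]
Step 2: flows [0=2,1->2] -> levels [2 2 3]
Step 3: flows [2->0,2->1] -> levels [3 3 1]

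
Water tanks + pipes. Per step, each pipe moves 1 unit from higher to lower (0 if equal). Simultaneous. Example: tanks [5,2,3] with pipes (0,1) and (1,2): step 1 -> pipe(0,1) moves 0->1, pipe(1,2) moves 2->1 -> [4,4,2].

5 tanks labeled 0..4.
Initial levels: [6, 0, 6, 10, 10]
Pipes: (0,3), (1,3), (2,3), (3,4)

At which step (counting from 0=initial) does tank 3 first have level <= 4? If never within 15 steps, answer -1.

Step 1: flows [3->0,3->1,3->2,3=4] -> levels [7 1 7 7 10]
Step 2: flows [0=3,3->1,2=3,4->3] -> levels [7 2 7 7 9]
Step 3: flows [0=3,3->1,2=3,4->3] -> levels [7 3 7 7 8]
Step 4: flows [0=3,3->1,2=3,4->3] -> levels [7 4 7 7 7]
Step 5: flows [0=3,3->1,2=3,3=4] -> levels [7 5 7 6 7]
Step 6: flows [0->3,3->1,2->3,4->3] -> levels [6 6 6 8 6]
Step 7: flows [3->0,3->1,3->2,3->4] -> levels [7 7 7 4 7]
Tank 3 first reaches <=4 at step 7

Answer: 7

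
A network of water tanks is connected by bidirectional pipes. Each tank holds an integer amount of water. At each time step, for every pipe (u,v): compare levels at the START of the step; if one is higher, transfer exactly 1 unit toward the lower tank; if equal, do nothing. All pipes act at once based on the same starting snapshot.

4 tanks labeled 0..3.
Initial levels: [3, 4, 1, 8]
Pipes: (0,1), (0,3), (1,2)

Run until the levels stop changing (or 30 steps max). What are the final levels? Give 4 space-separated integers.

Answer: 3 5 3 5

Derivation:
Step 1: flows [1->0,3->0,1->2] -> levels [5 2 2 7]
Step 2: flows [0->1,3->0,1=2] -> levels [5 3 2 6]
Step 3: flows [0->1,3->0,1->2] -> levels [5 3 3 5]
Step 4: flows [0->1,0=3,1=2] -> levels [4 4 3 5]
Step 5: flows [0=1,3->0,1->2] -> levels [5 3 4 4]
Step 6: flows [0->1,0->3,2->1] -> levels [3 5 3 5]
Step 7: flows [1->0,3->0,1->2] -> levels [5 3 4 4]
  -> period-2 cycle: step 7 state = step 5 state; never stabilizes
  -> state at step 30: (30-5) mod 2 = 1, same as step 6 -> [3 5 3 5]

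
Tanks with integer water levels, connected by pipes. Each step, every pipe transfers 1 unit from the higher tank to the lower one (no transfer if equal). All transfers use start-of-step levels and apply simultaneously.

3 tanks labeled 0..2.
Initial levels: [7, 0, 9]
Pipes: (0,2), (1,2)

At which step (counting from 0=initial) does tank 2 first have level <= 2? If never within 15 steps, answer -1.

Answer: -1

Derivation:
Step 1: flows [2->0,2->1] -> levels [8 1 7]
Step 2: flows [0->2,2->1] -> levels [7 2 7]
Step 3: flows [0=2,2->1] -> levels [7 3 6]
Step 4: flows [0->2,2->1] -> levels [6 4 6]
Step 5: flows [0=2,2->1] -> levels [6 5 5]
Step 6: flows [0->2,1=2] -> levels [5 5 6]
Step 7: flows [2->0,2->1] -> levels [6 6 4]
Step 8: flows [0->2,1->2] -> levels [5 5 6]
  -> period-2 cycle (repeats step 6); tank 2 never drops to <=2
Tank 2 never reaches <=2 within 15 steps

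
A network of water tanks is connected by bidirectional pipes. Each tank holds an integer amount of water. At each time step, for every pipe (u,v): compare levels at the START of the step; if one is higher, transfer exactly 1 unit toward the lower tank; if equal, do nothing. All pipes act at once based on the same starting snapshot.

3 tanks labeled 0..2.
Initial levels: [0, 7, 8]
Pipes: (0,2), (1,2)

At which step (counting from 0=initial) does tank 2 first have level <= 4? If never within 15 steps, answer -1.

Answer: -1

Derivation:
Step 1: flows [2->0,2->1] -> levels [1 8 6]
Step 2: flows [2->0,1->2] -> levels [2 7 6]
Step 3: flows [2->0,1->2] -> levels [3 6 6]
Step 4: flows [2->0,1=2] -> levels [4 6 5]
Step 5: flows [2->0,1->2] -> levels [5 5 5]
Step 6: flows [0=2,1=2] -> levels [5 5 5]
  -> stable; tank 2 stays at 5 > 4
Tank 2 never reaches <=4 within 15 steps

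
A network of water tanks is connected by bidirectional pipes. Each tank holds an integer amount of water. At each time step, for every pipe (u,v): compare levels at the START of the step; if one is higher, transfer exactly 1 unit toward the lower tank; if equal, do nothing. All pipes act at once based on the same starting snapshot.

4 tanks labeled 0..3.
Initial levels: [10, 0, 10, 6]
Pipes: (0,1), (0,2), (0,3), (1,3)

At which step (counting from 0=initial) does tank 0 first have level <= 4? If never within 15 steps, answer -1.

Answer: -1

Derivation:
Step 1: flows [0->1,0=2,0->3,3->1] -> levels [8 2 10 6]
Step 2: flows [0->1,2->0,0->3,3->1] -> levels [7 4 9 6]
Step 3: flows [0->1,2->0,0->3,3->1] -> levels [6 6 8 6]
Step 4: flows [0=1,2->0,0=3,1=3] -> levels [7 6 7 6]
Step 5: flows [0->1,0=2,0->3,1=3] -> levels [5 7 7 7]
Step 6: flows [1->0,2->0,3->0,1=3] -> levels [8 6 6 6]
Step 7: flows [0->1,0->2,0->3,1=3] -> levels [5 7 7 7]
  -> period-2 cycle (repeats step 5); tank 0 never drops to <=4
Tank 0 never reaches <=4 within 15 steps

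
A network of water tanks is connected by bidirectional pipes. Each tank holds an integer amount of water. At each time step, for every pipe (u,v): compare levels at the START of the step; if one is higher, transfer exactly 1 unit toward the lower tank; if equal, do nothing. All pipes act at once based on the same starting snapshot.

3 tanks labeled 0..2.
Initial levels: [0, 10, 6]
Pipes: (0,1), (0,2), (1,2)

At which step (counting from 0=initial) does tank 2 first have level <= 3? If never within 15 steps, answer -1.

Answer: -1

Derivation:
Step 1: flows [1->0,2->0,1->2] -> levels [2 8 6]
Step 2: flows [1->0,2->0,1->2] -> levels [4 6 6]
Step 3: flows [1->0,2->0,1=2] -> levels [6 5 5]
Step 4: flows [0->1,0->2,1=2] -> levels [4 6 6]
  -> period-2 cycle (repeats step 2); tank 2 never drops to <=3
Tank 2 never reaches <=3 within 15 steps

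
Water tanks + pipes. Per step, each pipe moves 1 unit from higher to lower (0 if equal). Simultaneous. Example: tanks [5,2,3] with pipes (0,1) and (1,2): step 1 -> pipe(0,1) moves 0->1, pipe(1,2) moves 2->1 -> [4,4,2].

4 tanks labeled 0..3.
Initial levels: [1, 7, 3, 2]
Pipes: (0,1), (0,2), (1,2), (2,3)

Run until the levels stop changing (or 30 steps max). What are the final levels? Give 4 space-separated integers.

Answer: 3 3 5 2

Derivation:
Step 1: flows [1->0,2->0,1->2,2->3] -> levels [3 5 2 3]
Step 2: flows [1->0,0->2,1->2,3->2] -> levels [3 3 5 2]
Step 3: flows [0=1,2->0,2->1,2->3] -> levels [4 4 2 3]
Step 4: flows [0=1,0->2,1->2,3->2] -> levels [3 3 5 2]
  -> period-2 cycle: step 4 state = step 2 state; never stabilizes
  -> state at step 30: (30-2) mod 2 = 0, same as step 2 -> [3 3 5 2]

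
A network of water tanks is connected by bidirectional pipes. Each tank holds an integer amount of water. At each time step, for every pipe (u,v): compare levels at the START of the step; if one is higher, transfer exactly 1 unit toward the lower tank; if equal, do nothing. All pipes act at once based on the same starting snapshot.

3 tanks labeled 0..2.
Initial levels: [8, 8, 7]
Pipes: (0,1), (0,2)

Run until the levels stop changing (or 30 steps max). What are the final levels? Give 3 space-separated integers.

Step 1: flows [0=1,0->2] -> levels [7 8 8]
Step 2: flows [1->0,2->0] -> levels [9 7 7]
Step 3: flows [0->1,0->2] -> levels [7 8 8]
  -> period-2 cycle: step 3 state = step 1 state; never stabilizes
  -> state at step 30: (30-1) mod 2 = 1, same as step 2 -> [9 7 7]

Answer: 9 7 7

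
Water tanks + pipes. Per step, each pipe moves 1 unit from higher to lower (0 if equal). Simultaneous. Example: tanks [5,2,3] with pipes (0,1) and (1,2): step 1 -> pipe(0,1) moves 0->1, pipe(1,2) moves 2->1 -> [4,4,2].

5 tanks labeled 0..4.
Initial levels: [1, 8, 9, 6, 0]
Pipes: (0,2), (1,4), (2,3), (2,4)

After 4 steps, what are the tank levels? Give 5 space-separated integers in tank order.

Answer: 4 6 6 4 4

Derivation:
Step 1: flows [2->0,1->4,2->3,2->4] -> levels [2 7 6 7 2]
Step 2: flows [2->0,1->4,3->2,2->4] -> levels [3 6 5 6 4]
Step 3: flows [2->0,1->4,3->2,2->4] -> levels [4 5 4 5 6]
Step 4: flows [0=2,4->1,3->2,4->2] -> levels [4 6 6 4 4]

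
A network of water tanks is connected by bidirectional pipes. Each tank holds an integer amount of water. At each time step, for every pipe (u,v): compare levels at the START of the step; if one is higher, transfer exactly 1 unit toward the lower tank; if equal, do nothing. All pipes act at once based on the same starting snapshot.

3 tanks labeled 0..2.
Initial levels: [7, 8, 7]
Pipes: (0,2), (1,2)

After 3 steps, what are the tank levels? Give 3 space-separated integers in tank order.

Answer: 7 7 8

Derivation:
Step 1: flows [0=2,1->2] -> levels [7 7 8]
Step 2: flows [2->0,2->1] -> levels [8 8 6]
Step 3: flows [0->2,1->2] -> levels [7 7 8]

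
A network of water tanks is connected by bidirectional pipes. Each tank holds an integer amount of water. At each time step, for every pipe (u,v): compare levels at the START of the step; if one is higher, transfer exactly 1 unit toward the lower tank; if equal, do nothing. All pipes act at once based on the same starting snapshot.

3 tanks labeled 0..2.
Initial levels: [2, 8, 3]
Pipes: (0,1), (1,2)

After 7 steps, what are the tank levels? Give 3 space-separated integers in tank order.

Answer: 4 5 4

Derivation:
Step 1: flows [1->0,1->2] -> levels [3 6 4]
Step 2: flows [1->0,1->2] -> levels [4 4 5]
Step 3: flows [0=1,2->1] -> levels [4 5 4]
Step 4: flows [1->0,1->2] -> levels [5 3 5]
Step 5: flows [0->1,2->1] -> levels [4 5 4]
  -> period-2 cycle: step 5 state = step 3 state
  -> state at step 7: (7-3) mod 2 = 0, same as step 3 -> [4 5 4]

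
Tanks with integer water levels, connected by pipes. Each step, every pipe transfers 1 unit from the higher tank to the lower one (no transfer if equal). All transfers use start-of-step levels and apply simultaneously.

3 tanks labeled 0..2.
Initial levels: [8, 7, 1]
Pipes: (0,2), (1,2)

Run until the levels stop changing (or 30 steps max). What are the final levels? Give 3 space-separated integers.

Step 1: flows [0->2,1->2] -> levels [7 6 3]
Step 2: flows [0->2,1->2] -> levels [6 5 5]
Step 3: flows [0->2,1=2] -> levels [5 5 6]
Step 4: flows [2->0,2->1] -> levels [6 6 4]
Step 5: flows [0->2,1->2] -> levels [5 5 6]
  -> period-2 cycle: step 5 state = step 3 state; never stabilizes
  -> state at step 30: (30-3) mod 2 = 1, same as step 4 -> [6 6 4]

Answer: 6 6 4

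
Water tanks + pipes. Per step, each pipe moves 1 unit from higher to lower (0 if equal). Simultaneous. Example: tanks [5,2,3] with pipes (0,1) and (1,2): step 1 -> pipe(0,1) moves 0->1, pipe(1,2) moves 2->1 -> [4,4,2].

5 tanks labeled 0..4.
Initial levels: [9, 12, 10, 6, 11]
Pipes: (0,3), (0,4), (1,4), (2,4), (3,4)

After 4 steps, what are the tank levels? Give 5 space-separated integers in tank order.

Step 1: flows [0->3,4->0,1->4,4->2,4->3] -> levels [9 11 11 8 9]
Step 2: flows [0->3,0=4,1->4,2->4,4->3] -> levels [8 10 10 10 10]
Step 3: flows [3->0,4->0,1=4,2=4,3=4] -> levels [10 10 10 9 9]
Step 4: flows [0->3,0->4,1->4,2->4,3=4] -> levels [8 9 9 10 12]

Answer: 8 9 9 10 12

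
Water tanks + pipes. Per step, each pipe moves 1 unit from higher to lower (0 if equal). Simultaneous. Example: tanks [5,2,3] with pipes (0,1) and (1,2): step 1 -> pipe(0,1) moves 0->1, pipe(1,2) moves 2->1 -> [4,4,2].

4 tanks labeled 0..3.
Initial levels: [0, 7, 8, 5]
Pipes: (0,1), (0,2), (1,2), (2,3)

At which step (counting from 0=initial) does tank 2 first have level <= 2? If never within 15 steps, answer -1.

Step 1: flows [1->0,2->0,2->1,2->3] -> levels [2 7 5 6]
Step 2: flows [1->0,2->0,1->2,3->2] -> levels [4 5 6 5]
Step 3: flows [1->0,2->0,2->1,2->3] -> levels [6 5 3 6]
Step 4: flows [0->1,0->2,1->2,3->2] -> levels [4 5 6 5]
  -> period-2 cycle (repeats step 2); tank 2 never drops to <=2
Tank 2 never reaches <=2 within 15 steps

Answer: -1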